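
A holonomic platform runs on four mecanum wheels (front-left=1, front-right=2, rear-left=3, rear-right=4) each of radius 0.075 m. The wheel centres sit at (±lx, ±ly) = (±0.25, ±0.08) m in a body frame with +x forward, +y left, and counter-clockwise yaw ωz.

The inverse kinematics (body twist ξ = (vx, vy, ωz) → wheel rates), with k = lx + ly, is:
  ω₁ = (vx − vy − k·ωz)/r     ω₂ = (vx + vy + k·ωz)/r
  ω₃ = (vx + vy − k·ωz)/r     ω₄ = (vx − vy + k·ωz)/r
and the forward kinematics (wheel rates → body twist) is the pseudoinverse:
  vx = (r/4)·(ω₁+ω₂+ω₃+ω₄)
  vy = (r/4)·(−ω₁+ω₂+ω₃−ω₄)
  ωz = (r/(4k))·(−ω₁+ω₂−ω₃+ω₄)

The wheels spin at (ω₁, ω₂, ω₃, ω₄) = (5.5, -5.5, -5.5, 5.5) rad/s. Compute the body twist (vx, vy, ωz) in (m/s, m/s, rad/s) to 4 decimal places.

(0.0000, -0.4125, 0.0000)

k = lx + ly = 0.25 + 0.08 = 0.3300
ω₁+ω₂+ω₃+ω₄ = 0.0000  →  vx = (0.075/4)·0.0000 = 0.0000
−ω₁+ω₂+ω₃−ω₄ = -22.0000  →  vy = (0.075/4)·-22.0000 = -0.4125
−ω₁+ω₂−ω₃+ω₄ = 0.0000  →  ωz = (0.075/1.3200)·0.0000 = 0.0000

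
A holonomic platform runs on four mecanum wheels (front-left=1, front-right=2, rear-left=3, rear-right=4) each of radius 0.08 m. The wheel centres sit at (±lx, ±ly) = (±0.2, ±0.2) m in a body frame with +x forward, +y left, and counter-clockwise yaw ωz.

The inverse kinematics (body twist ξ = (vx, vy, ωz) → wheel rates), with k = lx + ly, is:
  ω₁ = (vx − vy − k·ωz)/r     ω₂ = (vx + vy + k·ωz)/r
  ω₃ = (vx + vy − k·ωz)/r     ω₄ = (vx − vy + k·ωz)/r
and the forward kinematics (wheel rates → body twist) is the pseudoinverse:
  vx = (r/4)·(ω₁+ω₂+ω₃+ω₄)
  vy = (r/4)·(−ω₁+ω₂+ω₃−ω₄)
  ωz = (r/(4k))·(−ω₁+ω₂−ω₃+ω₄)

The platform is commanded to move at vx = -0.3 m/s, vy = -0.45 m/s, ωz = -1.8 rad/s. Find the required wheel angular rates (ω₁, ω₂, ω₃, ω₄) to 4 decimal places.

k = lx + ly = 0.2 + 0.2 = 0.4000;  k·ωz = 0.4000·-1.8 = -0.7200
ω₁ (FL) = (vx − vy − k·ωz)/r = 0.8700/0.08 = 10.8750
ω₂ (FR) = (vx + vy + k·ωz)/r = -1.4700/0.08 = -18.3750
ω₃ (RL) = (vx + vy − k·ωz)/r = -0.0300/0.08 = -0.3750
ω₄ (RR) = (vx − vy + k·ωz)/r = -0.5700/0.08 = -7.1250

(10.8750, -18.3750, -0.3750, -7.1250)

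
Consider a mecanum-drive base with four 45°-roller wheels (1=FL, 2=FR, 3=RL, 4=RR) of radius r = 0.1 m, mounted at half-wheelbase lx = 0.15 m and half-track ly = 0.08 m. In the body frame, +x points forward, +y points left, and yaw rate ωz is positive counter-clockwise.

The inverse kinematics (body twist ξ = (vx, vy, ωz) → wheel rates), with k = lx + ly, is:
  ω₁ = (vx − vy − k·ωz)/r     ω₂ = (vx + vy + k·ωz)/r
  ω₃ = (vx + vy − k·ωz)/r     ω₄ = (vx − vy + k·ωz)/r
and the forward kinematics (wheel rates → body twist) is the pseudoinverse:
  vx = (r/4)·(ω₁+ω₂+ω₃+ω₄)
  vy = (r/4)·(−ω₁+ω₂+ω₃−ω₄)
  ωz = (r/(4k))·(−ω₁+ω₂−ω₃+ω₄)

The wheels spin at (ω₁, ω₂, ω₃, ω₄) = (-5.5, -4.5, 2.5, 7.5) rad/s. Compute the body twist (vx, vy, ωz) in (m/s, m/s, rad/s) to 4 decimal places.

k = lx + ly = 0.15 + 0.08 = 0.2300
ω₁+ω₂+ω₃+ω₄ = 0.0000  →  vx = (0.1/4)·0.0000 = 0.0000
−ω₁+ω₂+ω₃−ω₄ = -4.0000  →  vy = (0.1/4)·-4.0000 = -0.1000
−ω₁+ω₂−ω₃+ω₄ = 6.0000  →  ωz = (0.1/0.9200)·6.0000 = 0.6522

(0.0000, -0.1000, 0.6522)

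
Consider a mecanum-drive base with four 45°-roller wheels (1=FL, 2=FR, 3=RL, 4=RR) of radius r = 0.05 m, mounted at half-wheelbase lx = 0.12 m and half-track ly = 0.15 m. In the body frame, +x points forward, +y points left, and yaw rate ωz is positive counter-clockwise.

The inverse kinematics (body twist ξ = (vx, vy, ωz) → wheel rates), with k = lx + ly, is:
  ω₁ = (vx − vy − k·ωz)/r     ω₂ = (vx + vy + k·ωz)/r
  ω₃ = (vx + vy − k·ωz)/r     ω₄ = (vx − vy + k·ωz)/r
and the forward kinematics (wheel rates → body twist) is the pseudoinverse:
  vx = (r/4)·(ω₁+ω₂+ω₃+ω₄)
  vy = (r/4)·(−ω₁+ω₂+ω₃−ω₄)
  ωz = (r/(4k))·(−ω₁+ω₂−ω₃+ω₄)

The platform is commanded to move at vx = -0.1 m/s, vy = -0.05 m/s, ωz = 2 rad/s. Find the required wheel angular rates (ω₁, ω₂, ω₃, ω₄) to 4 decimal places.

(-11.8000, 7.8000, -13.8000, 9.8000)

k = lx + ly = 0.12 + 0.15 = 0.2700;  k·ωz = 0.2700·2 = 0.5400
ω₁ (FL) = (vx − vy − k·ωz)/r = -0.5900/0.05 = -11.8000
ω₂ (FR) = (vx + vy + k·ωz)/r = 0.3900/0.05 = 7.8000
ω₃ (RL) = (vx + vy − k·ωz)/r = -0.6900/0.05 = -13.8000
ω₄ (RR) = (vx − vy + k·ωz)/r = 0.4900/0.05 = 9.8000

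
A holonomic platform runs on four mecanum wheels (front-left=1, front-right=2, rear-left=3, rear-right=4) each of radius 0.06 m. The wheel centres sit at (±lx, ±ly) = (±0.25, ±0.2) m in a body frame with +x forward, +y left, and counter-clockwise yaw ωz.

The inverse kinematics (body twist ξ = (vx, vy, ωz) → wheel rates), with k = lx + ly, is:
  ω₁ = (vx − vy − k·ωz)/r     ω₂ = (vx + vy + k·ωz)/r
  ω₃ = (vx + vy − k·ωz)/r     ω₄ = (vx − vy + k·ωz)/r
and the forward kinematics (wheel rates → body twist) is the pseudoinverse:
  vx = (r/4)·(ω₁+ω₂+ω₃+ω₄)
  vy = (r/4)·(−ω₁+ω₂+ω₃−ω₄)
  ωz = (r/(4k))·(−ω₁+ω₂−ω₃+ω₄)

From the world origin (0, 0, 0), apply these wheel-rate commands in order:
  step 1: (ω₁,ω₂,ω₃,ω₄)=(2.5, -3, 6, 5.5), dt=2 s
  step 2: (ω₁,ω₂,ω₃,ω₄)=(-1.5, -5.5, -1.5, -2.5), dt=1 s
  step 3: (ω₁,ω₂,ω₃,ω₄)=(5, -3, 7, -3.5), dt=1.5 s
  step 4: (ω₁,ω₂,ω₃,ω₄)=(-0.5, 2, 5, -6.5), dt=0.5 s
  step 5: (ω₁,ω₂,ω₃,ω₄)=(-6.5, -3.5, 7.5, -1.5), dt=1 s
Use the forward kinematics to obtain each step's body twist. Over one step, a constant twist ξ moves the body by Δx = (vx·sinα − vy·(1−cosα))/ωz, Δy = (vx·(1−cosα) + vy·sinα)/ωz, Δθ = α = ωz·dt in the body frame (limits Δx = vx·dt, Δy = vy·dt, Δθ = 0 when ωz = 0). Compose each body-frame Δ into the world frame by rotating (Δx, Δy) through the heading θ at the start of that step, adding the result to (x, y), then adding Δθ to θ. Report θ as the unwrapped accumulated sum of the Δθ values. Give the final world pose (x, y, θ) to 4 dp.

(0.5251, -0.2198, -1.8417)

step 1: ξ=(vx,vy,ωz)=(0.1650, -0.0750, -0.2000), dt=2.0 → body Δ=(0.2917, -0.2112, -0.4000) → world pose (0.2917, -0.2112, -0.4000)
step 2: ξ=(vx,vy,ωz)=(-0.1650, -0.0450, -0.1667), dt=1.0 → body Δ=(-0.1680, -0.0311, -0.1667) → world pose (0.1248, -0.1744, -0.5667)
step 3: ξ=(vx,vy,ωz)=(0.0825, 0.0375, -0.6167), dt=1.5 → body Δ=(0.1311, -0.0047, -0.9250) → world pose (0.2329, -0.2487, -1.4917)
step 4: ξ=(vx,vy,ωz)=(0.0000, 0.2100, -0.3000), dt=0.5 → body Δ=(0.0079, 0.1046, -0.1500) → world pose (0.3378, -0.2483, -1.6417)
step 5: ξ=(vx,vy,ωz)=(-0.0600, 0.1800, -0.2000), dt=1.0 → body Δ=(-0.0417, 0.1848, -0.2000) → world pose (0.5251, -0.2198, -1.8417)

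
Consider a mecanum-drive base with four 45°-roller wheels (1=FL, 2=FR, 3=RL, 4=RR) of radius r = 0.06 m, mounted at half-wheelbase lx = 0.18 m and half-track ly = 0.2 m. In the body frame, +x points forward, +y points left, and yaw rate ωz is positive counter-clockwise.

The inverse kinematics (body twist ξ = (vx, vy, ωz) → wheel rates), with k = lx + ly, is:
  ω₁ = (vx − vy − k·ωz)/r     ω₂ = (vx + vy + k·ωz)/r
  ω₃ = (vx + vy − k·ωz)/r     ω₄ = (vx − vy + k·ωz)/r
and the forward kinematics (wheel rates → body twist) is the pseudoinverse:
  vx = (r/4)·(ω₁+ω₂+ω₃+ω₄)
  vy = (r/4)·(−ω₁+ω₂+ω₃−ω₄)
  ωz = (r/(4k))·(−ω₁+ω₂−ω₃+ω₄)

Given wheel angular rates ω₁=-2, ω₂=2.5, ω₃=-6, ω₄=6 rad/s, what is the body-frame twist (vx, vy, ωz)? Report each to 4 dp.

(0.0075, -0.1125, 0.6513)

k = lx + ly = 0.18 + 0.2 = 0.3800
ω₁+ω₂+ω₃+ω₄ = 0.5000  →  vx = (0.06/4)·0.5000 = 0.0075
−ω₁+ω₂+ω₃−ω₄ = -7.5000  →  vy = (0.06/4)·-7.5000 = -0.1125
−ω₁+ω₂−ω₃+ω₄ = 16.5000  →  ωz = (0.06/1.5200)·16.5000 = 0.6513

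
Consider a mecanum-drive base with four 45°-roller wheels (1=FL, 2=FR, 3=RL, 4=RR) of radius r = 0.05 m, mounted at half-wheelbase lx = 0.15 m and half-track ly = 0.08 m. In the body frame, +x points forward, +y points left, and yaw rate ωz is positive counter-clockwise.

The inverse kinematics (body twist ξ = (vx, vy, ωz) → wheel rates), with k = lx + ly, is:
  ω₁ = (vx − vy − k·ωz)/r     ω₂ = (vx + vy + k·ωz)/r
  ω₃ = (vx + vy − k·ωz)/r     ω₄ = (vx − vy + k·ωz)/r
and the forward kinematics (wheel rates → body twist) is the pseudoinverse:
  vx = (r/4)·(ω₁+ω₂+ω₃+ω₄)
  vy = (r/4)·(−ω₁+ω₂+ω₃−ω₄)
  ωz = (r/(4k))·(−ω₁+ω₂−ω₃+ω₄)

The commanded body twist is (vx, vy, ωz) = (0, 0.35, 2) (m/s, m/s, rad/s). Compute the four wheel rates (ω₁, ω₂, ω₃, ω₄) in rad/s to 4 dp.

(-16.2000, 16.2000, -2.2000, 2.2000)

k = lx + ly = 0.15 + 0.08 = 0.2300;  k·ωz = 0.2300·2 = 0.4600
ω₁ (FL) = (vx − vy − k·ωz)/r = -0.8100/0.05 = -16.2000
ω₂ (FR) = (vx + vy + k·ωz)/r = 0.8100/0.05 = 16.2000
ω₃ (RL) = (vx + vy − k·ωz)/r = -0.1100/0.05 = -2.2000
ω₄ (RR) = (vx − vy + k·ωz)/r = 0.1100/0.05 = 2.2000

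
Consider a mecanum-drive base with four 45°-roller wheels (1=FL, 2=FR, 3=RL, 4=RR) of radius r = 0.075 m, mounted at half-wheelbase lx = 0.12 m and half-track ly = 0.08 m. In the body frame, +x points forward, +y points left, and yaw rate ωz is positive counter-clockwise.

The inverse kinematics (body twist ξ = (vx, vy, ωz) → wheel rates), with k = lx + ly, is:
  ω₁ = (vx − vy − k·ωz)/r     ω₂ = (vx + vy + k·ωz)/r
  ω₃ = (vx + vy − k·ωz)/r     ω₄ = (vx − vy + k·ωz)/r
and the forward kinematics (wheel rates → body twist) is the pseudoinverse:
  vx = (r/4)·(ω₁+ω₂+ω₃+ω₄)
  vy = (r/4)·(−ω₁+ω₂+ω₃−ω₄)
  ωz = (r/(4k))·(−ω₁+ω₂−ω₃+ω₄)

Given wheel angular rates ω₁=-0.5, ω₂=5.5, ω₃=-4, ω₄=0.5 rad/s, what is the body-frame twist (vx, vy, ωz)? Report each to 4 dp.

k = lx + ly = 0.12 + 0.08 = 0.2000
ω₁+ω₂+ω₃+ω₄ = 1.5000  →  vx = (0.075/4)·1.5000 = 0.0281
−ω₁+ω₂+ω₃−ω₄ = 1.5000  →  vy = (0.075/4)·1.5000 = 0.0281
−ω₁+ω₂−ω₃+ω₄ = 10.5000  →  ωz = (0.075/0.8000)·10.5000 = 0.9844

(0.0281, 0.0281, 0.9844)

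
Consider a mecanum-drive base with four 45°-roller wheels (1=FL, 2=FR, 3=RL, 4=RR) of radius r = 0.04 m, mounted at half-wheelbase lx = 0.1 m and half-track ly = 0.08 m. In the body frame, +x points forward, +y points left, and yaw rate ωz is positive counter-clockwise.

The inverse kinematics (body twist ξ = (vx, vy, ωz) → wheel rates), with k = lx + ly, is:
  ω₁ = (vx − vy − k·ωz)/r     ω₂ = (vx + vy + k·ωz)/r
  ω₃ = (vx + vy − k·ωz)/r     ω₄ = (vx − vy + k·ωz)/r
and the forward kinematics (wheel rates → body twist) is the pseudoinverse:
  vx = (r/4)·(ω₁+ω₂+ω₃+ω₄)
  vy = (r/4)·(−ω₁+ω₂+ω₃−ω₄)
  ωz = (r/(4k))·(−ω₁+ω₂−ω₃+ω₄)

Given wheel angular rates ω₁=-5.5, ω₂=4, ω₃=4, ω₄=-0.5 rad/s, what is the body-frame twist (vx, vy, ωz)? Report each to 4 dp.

(0.0200, 0.1400, 0.2778)

k = lx + ly = 0.1 + 0.08 = 0.1800
ω₁+ω₂+ω₃+ω₄ = 2.0000  →  vx = (0.04/4)·2.0000 = 0.0200
−ω₁+ω₂+ω₃−ω₄ = 14.0000  →  vy = (0.04/4)·14.0000 = 0.1400
−ω₁+ω₂−ω₃+ω₄ = 5.0000  →  ωz = (0.04/0.7200)·5.0000 = 0.2778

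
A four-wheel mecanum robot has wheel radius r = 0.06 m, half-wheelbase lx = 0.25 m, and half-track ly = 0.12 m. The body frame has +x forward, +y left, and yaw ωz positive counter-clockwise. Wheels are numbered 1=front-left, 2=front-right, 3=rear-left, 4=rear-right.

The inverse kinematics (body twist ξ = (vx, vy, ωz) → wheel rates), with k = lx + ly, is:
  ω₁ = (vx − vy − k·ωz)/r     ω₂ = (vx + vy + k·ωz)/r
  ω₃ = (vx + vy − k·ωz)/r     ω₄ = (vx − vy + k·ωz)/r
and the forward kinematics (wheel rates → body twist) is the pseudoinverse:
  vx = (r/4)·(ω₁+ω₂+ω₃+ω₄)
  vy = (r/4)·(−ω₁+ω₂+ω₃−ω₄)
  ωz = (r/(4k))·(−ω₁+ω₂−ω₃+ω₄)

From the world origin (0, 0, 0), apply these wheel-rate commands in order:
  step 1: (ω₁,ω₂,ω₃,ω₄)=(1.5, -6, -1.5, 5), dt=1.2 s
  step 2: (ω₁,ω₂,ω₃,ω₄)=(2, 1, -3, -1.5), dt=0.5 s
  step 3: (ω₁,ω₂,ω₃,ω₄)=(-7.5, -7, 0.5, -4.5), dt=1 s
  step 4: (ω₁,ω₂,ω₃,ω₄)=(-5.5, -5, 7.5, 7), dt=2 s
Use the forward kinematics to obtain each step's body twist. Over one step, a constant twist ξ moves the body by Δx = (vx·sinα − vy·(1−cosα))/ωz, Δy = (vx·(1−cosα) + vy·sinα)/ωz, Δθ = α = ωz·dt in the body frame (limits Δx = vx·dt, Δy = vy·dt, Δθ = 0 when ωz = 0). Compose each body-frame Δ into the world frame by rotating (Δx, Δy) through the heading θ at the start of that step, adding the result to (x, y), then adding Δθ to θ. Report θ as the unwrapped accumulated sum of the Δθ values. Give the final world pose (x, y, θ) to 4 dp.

(-0.1766, -0.1492, -0.2209)

step 1: ξ=(vx,vy,ωz)=(-0.0150, -0.2100, -0.0405), dt=1.2 → body Δ=(-0.0241, -0.2515, -0.0486) → world pose (-0.0241, -0.2515, -0.0486)
step 2: ξ=(vx,vy,ωz)=(-0.0225, -0.0375, 0.0203), dt=0.5 → body Δ=(-0.0112, -0.0188, 0.0101) → world pose (-0.0362, -0.2697, -0.0385)
step 3: ξ=(vx,vy,ωz)=(-0.2775, 0.0825, -0.1824), dt=1.0 → body Δ=(-0.2685, 0.1073, -0.1824) → world pose (-0.3003, -0.1522, -0.2209)
step 4: ξ=(vx,vy,ωz)=(0.0600, 0.0150, 0.0000), dt=2.0 → body Δ=(0.1200, 0.0300, 0.0000) → world pose (-0.1766, -0.1492, -0.2209)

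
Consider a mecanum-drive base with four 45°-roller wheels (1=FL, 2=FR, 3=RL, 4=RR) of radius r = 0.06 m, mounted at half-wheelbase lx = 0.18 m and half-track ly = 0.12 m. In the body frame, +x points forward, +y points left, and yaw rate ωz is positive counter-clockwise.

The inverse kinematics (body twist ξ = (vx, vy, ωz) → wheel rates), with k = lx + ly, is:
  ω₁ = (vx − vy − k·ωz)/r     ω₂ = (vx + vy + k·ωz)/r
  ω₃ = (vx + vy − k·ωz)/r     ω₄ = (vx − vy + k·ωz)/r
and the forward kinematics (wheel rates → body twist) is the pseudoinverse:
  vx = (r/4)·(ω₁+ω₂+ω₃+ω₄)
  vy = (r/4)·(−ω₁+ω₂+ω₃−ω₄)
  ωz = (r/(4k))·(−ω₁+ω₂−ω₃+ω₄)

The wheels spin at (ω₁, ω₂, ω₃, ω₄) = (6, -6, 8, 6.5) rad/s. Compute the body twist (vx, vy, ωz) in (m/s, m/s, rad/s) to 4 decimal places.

(0.2175, -0.1575, -0.6750)

k = lx + ly = 0.18 + 0.12 = 0.3000
ω₁+ω₂+ω₃+ω₄ = 14.5000  →  vx = (0.06/4)·14.5000 = 0.2175
−ω₁+ω₂+ω₃−ω₄ = -10.5000  →  vy = (0.06/4)·-10.5000 = -0.1575
−ω₁+ω₂−ω₃+ω₄ = -13.5000  →  ωz = (0.06/1.2000)·-13.5000 = -0.6750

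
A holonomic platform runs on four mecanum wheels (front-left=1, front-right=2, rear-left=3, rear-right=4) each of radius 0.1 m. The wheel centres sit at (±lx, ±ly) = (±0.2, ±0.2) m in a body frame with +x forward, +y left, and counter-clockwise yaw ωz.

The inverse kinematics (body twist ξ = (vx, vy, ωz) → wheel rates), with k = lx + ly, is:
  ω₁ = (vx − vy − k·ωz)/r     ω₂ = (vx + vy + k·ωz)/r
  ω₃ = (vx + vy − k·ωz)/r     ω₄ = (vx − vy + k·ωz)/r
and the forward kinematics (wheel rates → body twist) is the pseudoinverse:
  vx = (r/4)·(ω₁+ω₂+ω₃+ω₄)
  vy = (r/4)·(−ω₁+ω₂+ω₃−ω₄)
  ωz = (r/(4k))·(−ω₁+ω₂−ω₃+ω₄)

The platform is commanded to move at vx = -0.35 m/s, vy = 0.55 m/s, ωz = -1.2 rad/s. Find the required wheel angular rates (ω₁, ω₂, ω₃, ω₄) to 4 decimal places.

(-4.2000, -2.8000, 6.8000, -13.8000)

k = lx + ly = 0.2 + 0.2 = 0.4000;  k·ωz = 0.4000·-1.2 = -0.4800
ω₁ (FL) = (vx − vy − k·ωz)/r = -0.4200/0.1 = -4.2000
ω₂ (FR) = (vx + vy + k·ωz)/r = -0.2800/0.1 = -2.8000
ω₃ (RL) = (vx + vy − k·ωz)/r = 0.6800/0.1 = 6.8000
ω₄ (RR) = (vx − vy + k·ωz)/r = -1.3800/0.1 = -13.8000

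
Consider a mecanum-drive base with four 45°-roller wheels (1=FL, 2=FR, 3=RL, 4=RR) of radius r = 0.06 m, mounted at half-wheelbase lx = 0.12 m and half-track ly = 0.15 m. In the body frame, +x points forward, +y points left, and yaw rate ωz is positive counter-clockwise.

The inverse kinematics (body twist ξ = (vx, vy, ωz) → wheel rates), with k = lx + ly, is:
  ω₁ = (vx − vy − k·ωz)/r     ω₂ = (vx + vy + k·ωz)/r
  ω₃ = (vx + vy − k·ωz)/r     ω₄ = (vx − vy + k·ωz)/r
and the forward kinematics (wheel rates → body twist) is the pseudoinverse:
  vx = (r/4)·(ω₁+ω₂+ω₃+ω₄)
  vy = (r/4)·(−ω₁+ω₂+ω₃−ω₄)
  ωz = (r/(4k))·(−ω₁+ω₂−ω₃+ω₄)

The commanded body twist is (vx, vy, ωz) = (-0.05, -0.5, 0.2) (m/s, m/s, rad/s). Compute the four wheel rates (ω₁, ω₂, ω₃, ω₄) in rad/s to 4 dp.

(6.6000, -8.2667, -10.0667, 8.4000)

k = lx + ly = 0.12 + 0.15 = 0.2700;  k·ωz = 0.2700·0.2 = 0.0540
ω₁ (FL) = (vx − vy − k·ωz)/r = 0.3960/0.06 = 6.6000
ω₂ (FR) = (vx + vy + k·ωz)/r = -0.4960/0.06 = -8.2667
ω₃ (RL) = (vx + vy − k·ωz)/r = -0.6040/0.06 = -10.0667
ω₄ (RR) = (vx − vy + k·ωz)/r = 0.5040/0.06 = 8.4000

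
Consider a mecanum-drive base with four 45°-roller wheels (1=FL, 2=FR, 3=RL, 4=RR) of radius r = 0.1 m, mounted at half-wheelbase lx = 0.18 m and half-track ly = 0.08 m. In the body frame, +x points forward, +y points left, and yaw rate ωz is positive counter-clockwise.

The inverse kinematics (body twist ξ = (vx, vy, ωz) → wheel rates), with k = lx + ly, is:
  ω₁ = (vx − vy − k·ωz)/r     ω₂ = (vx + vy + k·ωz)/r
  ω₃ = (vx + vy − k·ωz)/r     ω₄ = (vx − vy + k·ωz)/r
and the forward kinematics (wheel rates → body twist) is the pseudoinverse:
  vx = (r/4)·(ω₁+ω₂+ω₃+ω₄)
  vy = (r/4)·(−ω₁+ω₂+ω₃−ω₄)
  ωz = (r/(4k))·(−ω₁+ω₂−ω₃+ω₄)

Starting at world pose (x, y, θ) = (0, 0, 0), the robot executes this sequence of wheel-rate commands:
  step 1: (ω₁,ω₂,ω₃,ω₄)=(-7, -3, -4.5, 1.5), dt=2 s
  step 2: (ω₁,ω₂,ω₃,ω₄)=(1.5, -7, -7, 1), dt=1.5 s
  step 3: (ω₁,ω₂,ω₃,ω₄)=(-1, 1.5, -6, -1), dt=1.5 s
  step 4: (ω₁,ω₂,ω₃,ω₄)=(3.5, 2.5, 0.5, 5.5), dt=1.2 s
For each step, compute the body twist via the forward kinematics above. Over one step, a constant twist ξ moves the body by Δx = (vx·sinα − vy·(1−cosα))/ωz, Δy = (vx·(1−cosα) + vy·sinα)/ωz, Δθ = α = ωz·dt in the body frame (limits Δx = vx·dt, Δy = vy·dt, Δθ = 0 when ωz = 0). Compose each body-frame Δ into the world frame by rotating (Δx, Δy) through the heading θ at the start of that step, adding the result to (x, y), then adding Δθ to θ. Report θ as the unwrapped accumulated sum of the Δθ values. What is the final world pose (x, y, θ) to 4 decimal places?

step 1: ξ=(vx,vy,ωz)=(-0.3250, -0.0500, 0.9615), dt=2.0 → body Δ=(-0.2473, -0.5034, 1.9231) → world pose (-0.2473, -0.5034, 1.9231)
step 2: ξ=(vx,vy,ωz)=(-0.2875, -0.4125, -0.0481), dt=1.5 → body Δ=(-0.4532, -0.6027, -0.0721) → world pose (0.4747, -0.7208, 1.8510)
step 3: ξ=(vx,vy,ωz)=(-0.1625, -0.0625, 0.7212), dt=1.5 → body Δ=(-0.1530, -0.1960, 1.0817) → world pose (0.7054, -0.8136, 2.9327)
step 4: ξ=(vx,vy,ωz)=(0.3000, -0.1500, 0.3846), dt=1.2 → body Δ=(0.3882, -0.0921, 0.4615) → world pose (0.3447, -0.6431, 3.3942)

(0.3447, -0.6431, 3.3942)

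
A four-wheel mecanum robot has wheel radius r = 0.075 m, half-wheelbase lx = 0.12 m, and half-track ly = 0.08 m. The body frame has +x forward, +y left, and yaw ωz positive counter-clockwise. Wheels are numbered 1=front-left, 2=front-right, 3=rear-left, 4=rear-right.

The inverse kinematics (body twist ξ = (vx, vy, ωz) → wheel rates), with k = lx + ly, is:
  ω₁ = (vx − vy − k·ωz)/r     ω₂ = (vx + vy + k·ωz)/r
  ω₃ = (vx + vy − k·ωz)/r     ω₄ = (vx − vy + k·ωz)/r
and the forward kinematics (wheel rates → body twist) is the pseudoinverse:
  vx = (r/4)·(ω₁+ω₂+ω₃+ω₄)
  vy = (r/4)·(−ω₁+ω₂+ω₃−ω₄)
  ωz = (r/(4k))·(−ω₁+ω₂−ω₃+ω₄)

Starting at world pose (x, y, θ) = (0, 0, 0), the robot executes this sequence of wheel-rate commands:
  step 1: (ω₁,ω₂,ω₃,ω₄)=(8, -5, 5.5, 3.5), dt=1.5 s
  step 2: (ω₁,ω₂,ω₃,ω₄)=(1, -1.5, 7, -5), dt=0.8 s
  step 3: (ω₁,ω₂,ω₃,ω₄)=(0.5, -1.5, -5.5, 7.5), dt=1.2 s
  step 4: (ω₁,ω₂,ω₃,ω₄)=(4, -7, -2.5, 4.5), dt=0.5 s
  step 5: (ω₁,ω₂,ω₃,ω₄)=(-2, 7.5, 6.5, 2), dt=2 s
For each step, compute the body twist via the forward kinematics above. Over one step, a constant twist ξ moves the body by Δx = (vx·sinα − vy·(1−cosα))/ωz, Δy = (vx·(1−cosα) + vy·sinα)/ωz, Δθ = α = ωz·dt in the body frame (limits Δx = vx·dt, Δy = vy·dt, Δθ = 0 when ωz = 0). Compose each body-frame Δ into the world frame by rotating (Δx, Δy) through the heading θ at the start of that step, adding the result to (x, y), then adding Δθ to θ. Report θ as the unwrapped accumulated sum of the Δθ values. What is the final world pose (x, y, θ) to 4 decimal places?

step 1: ξ=(vx,vy,ωz)=(0.2250, -0.2062, -1.4062), dt=1.5 → body Δ=(-0.0845, -0.3680, -2.1094) → world pose (-0.0845, -0.3680, -2.1094)
step 2: ξ=(vx,vy,ωz)=(0.0281, 0.1781, -1.3594), dt=0.8 → body Δ=(0.0885, 0.1050, -1.0875) → world pose (-0.0398, -0.4977, -3.1969)
step 3: ξ=(vx,vy,ωz)=(0.0188, -0.2812, 1.0312), dt=1.2 → body Δ=(0.2007, -0.2455, 1.2375) → world pose (-0.2266, -0.2415, -1.9594)
step 4: ξ=(vx,vy,ωz)=(-0.0188, -0.3375, -0.3750), dt=0.5 → body Δ=(-0.0251, -0.1669, -0.1875) → world pose (-0.3716, -0.1551, -2.1469)
step 5: ξ=(vx,vy,ωz)=(0.2625, 0.2625, 0.4687), dt=2.0 → body Δ=(0.2228, 0.6800, 0.9375) → world pose (0.0773, -0.7124, -1.2094)

(0.0773, -0.7124, -1.2094)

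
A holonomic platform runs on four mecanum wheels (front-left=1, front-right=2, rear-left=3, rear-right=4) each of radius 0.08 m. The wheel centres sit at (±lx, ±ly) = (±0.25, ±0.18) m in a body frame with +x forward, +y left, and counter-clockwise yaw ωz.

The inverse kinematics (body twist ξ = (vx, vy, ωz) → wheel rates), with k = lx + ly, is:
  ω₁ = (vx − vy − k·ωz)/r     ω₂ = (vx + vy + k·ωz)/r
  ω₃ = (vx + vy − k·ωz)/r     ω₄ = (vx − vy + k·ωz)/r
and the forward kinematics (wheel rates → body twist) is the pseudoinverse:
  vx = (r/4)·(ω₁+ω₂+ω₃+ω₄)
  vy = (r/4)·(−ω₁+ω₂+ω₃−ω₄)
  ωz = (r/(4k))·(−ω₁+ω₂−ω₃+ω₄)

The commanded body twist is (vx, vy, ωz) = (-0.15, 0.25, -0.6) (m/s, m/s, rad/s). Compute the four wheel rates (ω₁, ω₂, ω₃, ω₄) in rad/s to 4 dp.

k = lx + ly = 0.25 + 0.18 = 0.4300;  k·ωz = 0.4300·-0.6 = -0.2580
ω₁ (FL) = (vx − vy − k·ωz)/r = -0.1420/0.08 = -1.7750
ω₂ (FR) = (vx + vy + k·ωz)/r = -0.1580/0.08 = -1.9750
ω₃ (RL) = (vx + vy − k·ωz)/r = 0.3580/0.08 = 4.4750
ω₄ (RR) = (vx − vy + k·ωz)/r = -0.6580/0.08 = -8.2250

(-1.7750, -1.9750, 4.4750, -8.2250)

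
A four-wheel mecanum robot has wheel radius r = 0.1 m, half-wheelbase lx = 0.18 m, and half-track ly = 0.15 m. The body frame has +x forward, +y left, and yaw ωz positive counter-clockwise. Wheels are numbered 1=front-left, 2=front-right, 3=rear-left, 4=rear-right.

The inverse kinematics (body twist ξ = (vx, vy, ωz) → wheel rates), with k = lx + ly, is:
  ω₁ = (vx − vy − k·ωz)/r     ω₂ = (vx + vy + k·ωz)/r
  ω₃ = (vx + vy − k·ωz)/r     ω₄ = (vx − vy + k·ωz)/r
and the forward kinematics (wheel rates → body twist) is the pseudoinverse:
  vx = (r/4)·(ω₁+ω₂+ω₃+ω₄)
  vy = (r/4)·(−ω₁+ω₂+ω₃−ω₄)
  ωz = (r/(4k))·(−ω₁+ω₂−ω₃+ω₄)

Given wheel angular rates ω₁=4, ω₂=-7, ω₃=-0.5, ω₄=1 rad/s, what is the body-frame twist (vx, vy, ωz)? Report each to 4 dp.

(-0.0625, -0.3125, -0.7197)

k = lx + ly = 0.18 + 0.15 = 0.3300
ω₁+ω₂+ω₃+ω₄ = -2.5000  →  vx = (0.1/4)·-2.5000 = -0.0625
−ω₁+ω₂+ω₃−ω₄ = -12.5000  →  vy = (0.1/4)·-12.5000 = -0.3125
−ω₁+ω₂−ω₃+ω₄ = -9.5000  →  ωz = (0.1/1.3200)·-9.5000 = -0.7197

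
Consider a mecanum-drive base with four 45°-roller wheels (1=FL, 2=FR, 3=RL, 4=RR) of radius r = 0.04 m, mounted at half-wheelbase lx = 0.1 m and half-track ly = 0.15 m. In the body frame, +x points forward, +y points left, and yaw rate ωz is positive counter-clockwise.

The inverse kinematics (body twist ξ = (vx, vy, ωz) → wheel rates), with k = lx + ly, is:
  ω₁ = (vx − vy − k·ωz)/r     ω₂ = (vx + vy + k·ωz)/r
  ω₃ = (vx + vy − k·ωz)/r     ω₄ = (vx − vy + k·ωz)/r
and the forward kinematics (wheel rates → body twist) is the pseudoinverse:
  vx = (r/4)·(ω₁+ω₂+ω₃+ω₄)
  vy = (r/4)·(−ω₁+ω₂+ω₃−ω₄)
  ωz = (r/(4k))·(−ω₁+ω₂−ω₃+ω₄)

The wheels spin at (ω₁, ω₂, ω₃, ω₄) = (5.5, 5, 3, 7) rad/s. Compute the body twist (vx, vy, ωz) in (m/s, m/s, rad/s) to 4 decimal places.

k = lx + ly = 0.1 + 0.15 = 0.2500
ω₁+ω₂+ω₃+ω₄ = 20.5000  →  vx = (0.04/4)·20.5000 = 0.2050
−ω₁+ω₂+ω₃−ω₄ = -4.5000  →  vy = (0.04/4)·-4.5000 = -0.0450
−ω₁+ω₂−ω₃+ω₄ = 3.5000  →  ωz = (0.04/1.0000)·3.5000 = 0.1400

(0.2050, -0.0450, 0.1400)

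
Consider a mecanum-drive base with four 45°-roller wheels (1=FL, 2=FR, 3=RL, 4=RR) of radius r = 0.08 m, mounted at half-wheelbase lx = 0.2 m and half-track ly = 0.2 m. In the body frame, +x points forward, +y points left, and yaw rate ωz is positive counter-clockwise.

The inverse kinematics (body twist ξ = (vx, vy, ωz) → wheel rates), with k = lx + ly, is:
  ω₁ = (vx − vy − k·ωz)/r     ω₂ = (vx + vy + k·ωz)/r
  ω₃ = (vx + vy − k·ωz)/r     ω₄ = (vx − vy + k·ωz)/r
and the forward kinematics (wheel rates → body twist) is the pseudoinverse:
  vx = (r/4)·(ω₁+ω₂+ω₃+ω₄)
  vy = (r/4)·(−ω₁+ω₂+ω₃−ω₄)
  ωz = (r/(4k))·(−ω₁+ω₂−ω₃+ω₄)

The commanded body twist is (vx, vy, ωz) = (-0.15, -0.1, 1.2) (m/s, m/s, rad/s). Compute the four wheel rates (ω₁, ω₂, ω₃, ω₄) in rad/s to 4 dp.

(-6.6250, 2.8750, -9.1250, 5.3750)

k = lx + ly = 0.2 + 0.2 = 0.4000;  k·ωz = 0.4000·1.2 = 0.4800
ω₁ (FL) = (vx − vy − k·ωz)/r = -0.5300/0.08 = -6.6250
ω₂ (FR) = (vx + vy + k·ωz)/r = 0.2300/0.08 = 2.8750
ω₃ (RL) = (vx + vy − k·ωz)/r = -0.7300/0.08 = -9.1250
ω₄ (RR) = (vx − vy + k·ωz)/r = 0.4300/0.08 = 5.3750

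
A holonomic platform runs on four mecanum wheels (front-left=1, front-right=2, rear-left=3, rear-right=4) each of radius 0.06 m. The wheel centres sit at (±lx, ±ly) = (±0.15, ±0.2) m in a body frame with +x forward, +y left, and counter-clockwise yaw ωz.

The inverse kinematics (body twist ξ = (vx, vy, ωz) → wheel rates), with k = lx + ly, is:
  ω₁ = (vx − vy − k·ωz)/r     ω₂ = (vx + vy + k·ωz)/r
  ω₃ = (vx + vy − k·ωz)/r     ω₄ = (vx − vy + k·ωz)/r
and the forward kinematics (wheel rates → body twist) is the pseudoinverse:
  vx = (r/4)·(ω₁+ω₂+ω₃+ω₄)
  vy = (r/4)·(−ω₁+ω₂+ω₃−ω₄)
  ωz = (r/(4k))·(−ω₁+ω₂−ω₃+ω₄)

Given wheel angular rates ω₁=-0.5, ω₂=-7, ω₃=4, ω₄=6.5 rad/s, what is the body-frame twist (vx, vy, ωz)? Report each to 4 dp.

k = lx + ly = 0.15 + 0.2 = 0.3500
ω₁+ω₂+ω₃+ω₄ = 3.0000  →  vx = (0.06/4)·3.0000 = 0.0450
−ω₁+ω₂+ω₃−ω₄ = -9.0000  →  vy = (0.06/4)·-9.0000 = -0.1350
−ω₁+ω₂−ω₃+ω₄ = -4.0000  →  ωz = (0.06/1.4000)·-4.0000 = -0.1714

(0.0450, -0.1350, -0.1714)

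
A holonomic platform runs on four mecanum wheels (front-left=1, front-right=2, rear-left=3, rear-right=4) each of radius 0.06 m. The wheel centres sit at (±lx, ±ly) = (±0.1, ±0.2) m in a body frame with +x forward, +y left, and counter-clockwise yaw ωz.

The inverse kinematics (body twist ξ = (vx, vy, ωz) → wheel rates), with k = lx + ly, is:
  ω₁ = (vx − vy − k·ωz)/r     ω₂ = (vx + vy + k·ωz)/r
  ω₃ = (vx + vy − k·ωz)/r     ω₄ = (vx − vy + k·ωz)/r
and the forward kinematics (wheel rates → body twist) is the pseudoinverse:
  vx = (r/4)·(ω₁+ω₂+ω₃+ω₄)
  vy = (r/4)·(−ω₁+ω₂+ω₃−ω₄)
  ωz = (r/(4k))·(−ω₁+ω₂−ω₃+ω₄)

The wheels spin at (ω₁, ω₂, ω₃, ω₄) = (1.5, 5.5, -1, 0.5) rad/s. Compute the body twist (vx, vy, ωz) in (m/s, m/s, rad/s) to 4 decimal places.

(0.0975, 0.0375, 0.2750)

k = lx + ly = 0.1 + 0.2 = 0.3000
ω₁+ω₂+ω₃+ω₄ = 6.5000  →  vx = (0.06/4)·6.5000 = 0.0975
−ω₁+ω₂+ω₃−ω₄ = 2.5000  →  vy = (0.06/4)·2.5000 = 0.0375
−ω₁+ω₂−ω₃+ω₄ = 5.5000  →  ωz = (0.06/1.2000)·5.5000 = 0.2750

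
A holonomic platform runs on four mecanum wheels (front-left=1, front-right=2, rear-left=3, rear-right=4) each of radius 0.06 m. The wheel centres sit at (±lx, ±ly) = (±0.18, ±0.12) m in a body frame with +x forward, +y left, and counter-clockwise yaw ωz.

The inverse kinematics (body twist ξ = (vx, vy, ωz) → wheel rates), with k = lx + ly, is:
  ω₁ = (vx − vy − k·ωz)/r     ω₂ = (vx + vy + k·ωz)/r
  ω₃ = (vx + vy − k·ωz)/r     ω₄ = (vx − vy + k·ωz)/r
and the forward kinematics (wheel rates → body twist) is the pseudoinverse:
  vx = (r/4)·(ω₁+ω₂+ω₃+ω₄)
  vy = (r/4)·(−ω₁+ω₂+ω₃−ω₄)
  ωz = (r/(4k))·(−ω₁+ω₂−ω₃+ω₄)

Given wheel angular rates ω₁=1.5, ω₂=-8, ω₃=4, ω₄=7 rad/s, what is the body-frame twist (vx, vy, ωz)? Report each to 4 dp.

(0.0675, -0.1875, -0.3250)

k = lx + ly = 0.18 + 0.12 = 0.3000
ω₁+ω₂+ω₃+ω₄ = 4.5000  →  vx = (0.06/4)·4.5000 = 0.0675
−ω₁+ω₂+ω₃−ω₄ = -12.5000  →  vy = (0.06/4)·-12.5000 = -0.1875
−ω₁+ω₂−ω₃+ω₄ = -6.5000  →  ωz = (0.06/1.2000)·-6.5000 = -0.3250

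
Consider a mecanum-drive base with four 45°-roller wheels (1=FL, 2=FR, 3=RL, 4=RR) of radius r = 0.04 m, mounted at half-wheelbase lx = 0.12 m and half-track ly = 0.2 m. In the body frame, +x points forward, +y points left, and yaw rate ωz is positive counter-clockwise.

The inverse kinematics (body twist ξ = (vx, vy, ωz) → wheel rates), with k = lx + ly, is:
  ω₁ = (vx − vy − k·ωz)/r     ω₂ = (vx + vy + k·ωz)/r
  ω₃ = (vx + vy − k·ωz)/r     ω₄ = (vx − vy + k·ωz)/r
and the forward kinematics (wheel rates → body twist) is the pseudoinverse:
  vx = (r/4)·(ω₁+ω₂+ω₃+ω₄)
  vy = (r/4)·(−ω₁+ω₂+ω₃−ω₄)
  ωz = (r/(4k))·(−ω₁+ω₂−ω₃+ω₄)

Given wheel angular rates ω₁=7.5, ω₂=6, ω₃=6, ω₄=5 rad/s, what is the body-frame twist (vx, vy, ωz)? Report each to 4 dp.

(0.2450, -0.0050, -0.0781)

k = lx + ly = 0.12 + 0.2 = 0.3200
ω₁+ω₂+ω₃+ω₄ = 24.5000  →  vx = (0.04/4)·24.5000 = 0.2450
−ω₁+ω₂+ω₃−ω₄ = -0.5000  →  vy = (0.04/4)·-0.5000 = -0.0050
−ω₁+ω₂−ω₃+ω₄ = -2.5000  →  ωz = (0.04/1.2800)·-2.5000 = -0.0781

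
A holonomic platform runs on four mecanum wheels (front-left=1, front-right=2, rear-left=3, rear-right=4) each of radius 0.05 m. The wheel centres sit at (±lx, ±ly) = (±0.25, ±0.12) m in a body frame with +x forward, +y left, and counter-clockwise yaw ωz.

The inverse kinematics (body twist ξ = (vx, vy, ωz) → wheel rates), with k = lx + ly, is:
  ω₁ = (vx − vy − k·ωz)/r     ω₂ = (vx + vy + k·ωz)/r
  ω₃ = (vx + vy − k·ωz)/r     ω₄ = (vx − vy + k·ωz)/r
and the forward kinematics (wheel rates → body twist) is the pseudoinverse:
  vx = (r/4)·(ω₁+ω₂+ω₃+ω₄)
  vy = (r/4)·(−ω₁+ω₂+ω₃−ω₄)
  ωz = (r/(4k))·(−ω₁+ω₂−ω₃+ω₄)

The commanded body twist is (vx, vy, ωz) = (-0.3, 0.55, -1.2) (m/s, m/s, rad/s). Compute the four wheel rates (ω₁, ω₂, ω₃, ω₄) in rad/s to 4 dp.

k = lx + ly = 0.25 + 0.12 = 0.3700;  k·ωz = 0.3700·-1.2 = -0.4440
ω₁ (FL) = (vx − vy − k·ωz)/r = -0.4060/0.05 = -8.1200
ω₂ (FR) = (vx + vy + k·ωz)/r = -0.1940/0.05 = -3.8800
ω₃ (RL) = (vx + vy − k·ωz)/r = 0.6940/0.05 = 13.8800
ω₄ (RR) = (vx − vy + k·ωz)/r = -1.2940/0.05 = -25.8800

(-8.1200, -3.8800, 13.8800, -25.8800)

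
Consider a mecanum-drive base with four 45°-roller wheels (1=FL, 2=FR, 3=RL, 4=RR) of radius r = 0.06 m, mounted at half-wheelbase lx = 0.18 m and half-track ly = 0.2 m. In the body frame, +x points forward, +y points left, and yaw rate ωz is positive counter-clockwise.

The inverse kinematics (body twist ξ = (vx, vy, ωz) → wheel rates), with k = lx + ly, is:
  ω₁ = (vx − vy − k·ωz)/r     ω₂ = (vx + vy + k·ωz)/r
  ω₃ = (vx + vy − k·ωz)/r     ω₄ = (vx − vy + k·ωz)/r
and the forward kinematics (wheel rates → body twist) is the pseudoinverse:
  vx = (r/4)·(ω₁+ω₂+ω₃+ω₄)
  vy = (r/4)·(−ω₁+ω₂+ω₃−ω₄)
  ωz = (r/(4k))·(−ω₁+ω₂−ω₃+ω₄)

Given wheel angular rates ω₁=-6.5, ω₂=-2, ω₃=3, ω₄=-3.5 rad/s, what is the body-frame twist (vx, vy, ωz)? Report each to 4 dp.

k = lx + ly = 0.18 + 0.2 = 0.3800
ω₁+ω₂+ω₃+ω₄ = -9.0000  →  vx = (0.06/4)·-9.0000 = -0.1350
−ω₁+ω₂+ω₃−ω₄ = 11.0000  →  vy = (0.06/4)·11.0000 = 0.1650
−ω₁+ω₂−ω₃+ω₄ = -2.0000  →  ωz = (0.06/1.5200)·-2.0000 = -0.0789

(-0.1350, 0.1650, -0.0789)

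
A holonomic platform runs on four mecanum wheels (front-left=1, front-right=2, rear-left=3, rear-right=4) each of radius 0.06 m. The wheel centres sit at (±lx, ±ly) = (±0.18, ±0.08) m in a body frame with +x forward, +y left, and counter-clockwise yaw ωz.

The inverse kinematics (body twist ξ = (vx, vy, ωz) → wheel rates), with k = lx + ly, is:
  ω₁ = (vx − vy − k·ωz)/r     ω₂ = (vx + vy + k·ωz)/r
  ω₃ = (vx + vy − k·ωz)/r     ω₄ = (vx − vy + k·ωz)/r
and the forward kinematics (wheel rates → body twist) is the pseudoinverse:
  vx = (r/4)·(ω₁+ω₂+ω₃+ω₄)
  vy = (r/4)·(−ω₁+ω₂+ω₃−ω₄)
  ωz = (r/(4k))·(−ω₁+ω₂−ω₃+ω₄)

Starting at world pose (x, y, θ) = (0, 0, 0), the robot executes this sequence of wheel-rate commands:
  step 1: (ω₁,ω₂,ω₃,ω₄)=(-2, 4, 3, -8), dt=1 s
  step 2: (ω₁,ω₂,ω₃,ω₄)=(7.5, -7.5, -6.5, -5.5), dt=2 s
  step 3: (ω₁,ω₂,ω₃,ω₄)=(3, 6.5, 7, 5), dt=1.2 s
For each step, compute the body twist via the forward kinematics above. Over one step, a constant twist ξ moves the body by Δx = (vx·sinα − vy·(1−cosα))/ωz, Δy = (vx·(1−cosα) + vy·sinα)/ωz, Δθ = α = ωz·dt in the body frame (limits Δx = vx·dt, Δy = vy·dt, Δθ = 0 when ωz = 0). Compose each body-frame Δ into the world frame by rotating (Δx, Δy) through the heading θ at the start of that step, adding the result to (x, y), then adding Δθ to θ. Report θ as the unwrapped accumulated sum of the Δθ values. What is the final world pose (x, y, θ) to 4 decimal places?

(-0.5493, -0.0509, -1.8000)

step 1: ξ=(vx,vy,ωz)=(-0.0450, 0.2550, -0.2885), dt=1.0 → body Δ=(-0.0079, 0.2579, -0.2885) → world pose (-0.0079, 0.2579, -0.2885)
step 2: ξ=(vx,vy,ωz)=(-0.1800, -0.2400, -0.8077), dt=2.0 → body Δ=(-0.5330, -0.0641, -1.6154) → world pose (-0.5371, 0.3481, -1.9038)
step 3: ξ=(vx,vy,ωz)=(0.3225, 0.0825, 0.0865), dt=1.2 → body Δ=(0.3812, 0.1189, 0.1038) → world pose (-0.5493, -0.0509, -1.8000)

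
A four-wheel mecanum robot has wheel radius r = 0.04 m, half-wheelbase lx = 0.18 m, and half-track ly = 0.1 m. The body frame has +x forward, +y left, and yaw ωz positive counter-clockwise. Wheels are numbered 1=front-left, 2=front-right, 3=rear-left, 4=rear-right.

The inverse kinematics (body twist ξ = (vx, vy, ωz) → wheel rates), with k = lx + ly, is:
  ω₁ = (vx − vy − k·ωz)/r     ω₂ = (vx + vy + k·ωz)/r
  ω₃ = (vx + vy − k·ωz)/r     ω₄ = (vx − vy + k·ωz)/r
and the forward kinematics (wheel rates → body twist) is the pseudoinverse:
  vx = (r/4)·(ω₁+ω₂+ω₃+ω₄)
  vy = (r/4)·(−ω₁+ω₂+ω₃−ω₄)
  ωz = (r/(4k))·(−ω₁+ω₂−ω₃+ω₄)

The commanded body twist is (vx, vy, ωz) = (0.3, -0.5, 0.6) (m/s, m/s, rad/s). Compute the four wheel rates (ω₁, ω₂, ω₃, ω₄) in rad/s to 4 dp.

(15.8000, -0.8000, -9.2000, 24.2000)

k = lx + ly = 0.18 + 0.1 = 0.2800;  k·ωz = 0.2800·0.6 = 0.1680
ω₁ (FL) = (vx − vy − k·ωz)/r = 0.6320/0.04 = 15.8000
ω₂ (FR) = (vx + vy + k·ωz)/r = -0.0320/0.04 = -0.8000
ω₃ (RL) = (vx + vy − k·ωz)/r = -0.3680/0.04 = -9.2000
ω₄ (RR) = (vx − vy + k·ωz)/r = 0.9680/0.04 = 24.2000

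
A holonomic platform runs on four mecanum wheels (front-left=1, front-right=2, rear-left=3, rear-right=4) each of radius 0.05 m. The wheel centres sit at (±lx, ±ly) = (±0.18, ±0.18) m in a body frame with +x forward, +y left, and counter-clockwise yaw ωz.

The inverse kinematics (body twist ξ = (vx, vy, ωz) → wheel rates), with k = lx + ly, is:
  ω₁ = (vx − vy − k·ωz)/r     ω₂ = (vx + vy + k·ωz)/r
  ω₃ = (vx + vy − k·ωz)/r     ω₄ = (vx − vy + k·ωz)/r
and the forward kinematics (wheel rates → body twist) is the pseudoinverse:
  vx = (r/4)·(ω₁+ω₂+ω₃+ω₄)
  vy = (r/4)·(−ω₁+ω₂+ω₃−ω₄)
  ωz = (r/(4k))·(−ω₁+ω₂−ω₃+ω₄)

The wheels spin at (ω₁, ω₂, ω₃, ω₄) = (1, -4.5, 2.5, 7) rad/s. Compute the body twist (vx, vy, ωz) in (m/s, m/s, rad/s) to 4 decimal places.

(0.0750, -0.1250, -0.0347)

k = lx + ly = 0.18 + 0.18 = 0.3600
ω₁+ω₂+ω₃+ω₄ = 6.0000  →  vx = (0.05/4)·6.0000 = 0.0750
−ω₁+ω₂+ω₃−ω₄ = -10.0000  →  vy = (0.05/4)·-10.0000 = -0.1250
−ω₁+ω₂−ω₃+ω₄ = -1.0000  →  ωz = (0.05/1.4400)·-1.0000 = -0.0347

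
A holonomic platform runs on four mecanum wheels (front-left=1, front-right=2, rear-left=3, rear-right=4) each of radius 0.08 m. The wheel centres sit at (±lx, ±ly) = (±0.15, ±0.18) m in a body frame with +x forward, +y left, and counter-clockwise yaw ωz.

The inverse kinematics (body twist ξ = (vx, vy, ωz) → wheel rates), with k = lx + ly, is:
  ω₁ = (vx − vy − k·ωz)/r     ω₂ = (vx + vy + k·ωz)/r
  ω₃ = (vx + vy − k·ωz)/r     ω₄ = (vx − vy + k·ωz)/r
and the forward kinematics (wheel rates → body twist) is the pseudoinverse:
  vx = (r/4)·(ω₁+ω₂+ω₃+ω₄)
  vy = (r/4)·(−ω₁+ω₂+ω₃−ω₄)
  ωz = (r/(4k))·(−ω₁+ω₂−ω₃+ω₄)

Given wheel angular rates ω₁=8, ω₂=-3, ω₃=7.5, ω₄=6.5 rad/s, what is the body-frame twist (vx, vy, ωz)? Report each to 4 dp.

(0.3800, -0.2000, -0.7273)

k = lx + ly = 0.15 + 0.18 = 0.3300
ω₁+ω₂+ω₃+ω₄ = 19.0000  →  vx = (0.08/4)·19.0000 = 0.3800
−ω₁+ω₂+ω₃−ω₄ = -10.0000  →  vy = (0.08/4)·-10.0000 = -0.2000
−ω₁+ω₂−ω₃+ω₄ = -12.0000  →  ωz = (0.08/1.3200)·-12.0000 = -0.7273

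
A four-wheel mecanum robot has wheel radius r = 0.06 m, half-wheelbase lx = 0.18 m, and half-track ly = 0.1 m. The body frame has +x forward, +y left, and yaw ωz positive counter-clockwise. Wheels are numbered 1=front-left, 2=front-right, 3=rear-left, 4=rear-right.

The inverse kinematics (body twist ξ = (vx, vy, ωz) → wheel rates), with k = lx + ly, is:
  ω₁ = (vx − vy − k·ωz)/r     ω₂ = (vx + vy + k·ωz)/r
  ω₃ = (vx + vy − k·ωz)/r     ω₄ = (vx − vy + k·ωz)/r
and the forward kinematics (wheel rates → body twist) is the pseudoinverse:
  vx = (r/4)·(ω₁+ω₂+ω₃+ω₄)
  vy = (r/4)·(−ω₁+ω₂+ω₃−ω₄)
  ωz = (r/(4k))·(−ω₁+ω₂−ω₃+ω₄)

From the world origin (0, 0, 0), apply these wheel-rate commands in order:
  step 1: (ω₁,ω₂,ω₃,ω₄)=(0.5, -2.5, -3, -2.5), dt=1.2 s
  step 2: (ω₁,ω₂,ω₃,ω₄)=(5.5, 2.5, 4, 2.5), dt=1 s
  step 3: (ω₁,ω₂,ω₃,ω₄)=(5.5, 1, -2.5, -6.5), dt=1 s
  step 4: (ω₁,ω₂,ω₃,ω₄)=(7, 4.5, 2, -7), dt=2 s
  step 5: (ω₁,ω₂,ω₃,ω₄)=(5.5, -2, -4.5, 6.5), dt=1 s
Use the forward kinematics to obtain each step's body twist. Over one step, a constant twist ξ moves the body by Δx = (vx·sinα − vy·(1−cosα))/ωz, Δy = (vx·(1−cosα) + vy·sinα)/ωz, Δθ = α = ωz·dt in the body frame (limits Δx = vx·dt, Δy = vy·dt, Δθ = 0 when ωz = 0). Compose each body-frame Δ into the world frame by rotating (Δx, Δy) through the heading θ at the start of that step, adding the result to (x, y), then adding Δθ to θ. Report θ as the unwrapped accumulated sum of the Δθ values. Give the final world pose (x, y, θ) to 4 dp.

(-0.0583, -0.2429, -1.9018)

step 1: ξ=(vx,vy,ωz)=(-0.1125, -0.0525, -0.1339), dt=1.2 → body Δ=(-0.1395, -0.0519, -0.1607) → world pose (-0.1395, -0.0519, -0.1607)
step 2: ξ=(vx,vy,ωz)=(0.2175, -0.0225, -0.2411), dt=1.0 → body Δ=(0.2127, -0.0484, -0.2411) → world pose (0.0627, -0.1337, -0.4018)
step 3: ξ=(vx,vy,ωz)=(-0.0375, -0.0075, -0.4554), dt=1.0 → body Δ=(-0.0379, 0.0011, -0.4554) → world pose (0.0283, -0.1178, -0.8571)
step 4: ξ=(vx,vy,ωz)=(0.0975, 0.0975, -0.6161), dt=2.0 → body Δ=(0.2550, 0.0436, -1.2321) → world pose (0.2282, -0.2820, -2.0893)
step 5: ξ=(vx,vy,ωz)=(0.0825, -0.2775, 0.1875), dt=1.0 → body Δ=(0.1080, -0.2682, 0.1875) → world pose (-0.0583, -0.2429, -1.9018)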